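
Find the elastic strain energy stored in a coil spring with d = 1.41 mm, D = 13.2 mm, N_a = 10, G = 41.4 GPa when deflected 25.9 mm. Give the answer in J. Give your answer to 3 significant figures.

0.298 J

k = Gd⁴/(8D³N_a) = (41.4×10³)(1.41⁴)/(8·13.2³·10) = 0.88933 N/mm
U = ½kδ² = 0.5 × 0.88933 × 25.9² = 298.29 N·mm = 0.29829 J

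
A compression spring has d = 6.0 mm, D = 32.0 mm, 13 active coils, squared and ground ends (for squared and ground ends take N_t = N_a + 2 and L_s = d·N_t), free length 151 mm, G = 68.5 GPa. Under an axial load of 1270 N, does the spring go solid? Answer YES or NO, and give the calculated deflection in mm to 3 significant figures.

NO, δ = 48.8 mm

k = Gd⁴/(8D³N_a) = (68.5×10³)(6.0⁴)/(8·32.0³·13) = 26.05 N/mm
N_t = 15; L_s = 6.0·15 = 90 mm; δ_solid = L₀ − L_s = 151 − 90 = 61 mm
δ = F/k = 1270/26.05 = 48.752 mm
δ < δ_solid → spring does not go solid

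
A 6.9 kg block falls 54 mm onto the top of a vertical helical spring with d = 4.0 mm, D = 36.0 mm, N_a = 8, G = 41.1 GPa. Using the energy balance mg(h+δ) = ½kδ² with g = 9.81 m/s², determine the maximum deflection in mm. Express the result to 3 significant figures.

k = Gd⁴/(8D³N_a) = (41.1×10³)(4.0⁴)/(8·36.0³·8) = 3.5237 N/mm
W = mg = 6.9 × 9.81 = 67.689 N
½kδ² − Wδ − Wh = 0 → δ = (W + √(W² + 2kWh))/k
δ = (67.689 + √(4581.8 + 25759.4))/3.5237 = (67.689 + 174.19)/3.5237 = 68.643 mm

68.6 mm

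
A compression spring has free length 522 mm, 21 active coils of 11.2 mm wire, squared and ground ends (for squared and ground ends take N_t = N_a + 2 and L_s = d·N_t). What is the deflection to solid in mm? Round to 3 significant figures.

N_t = 23; L_s = 11.2·23 = 257.6 mm
δ_solid = L₀ − L_s = 522 − 257.6 = 264.4 mm

264 mm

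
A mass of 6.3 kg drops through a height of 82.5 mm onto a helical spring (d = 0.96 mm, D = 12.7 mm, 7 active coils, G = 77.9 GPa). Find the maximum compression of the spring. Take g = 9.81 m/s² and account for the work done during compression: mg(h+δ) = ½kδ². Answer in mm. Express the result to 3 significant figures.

278 mm

k = Gd⁴/(8D³N_a) = (77.9×10³)(0.96⁴)/(8·12.7³·7) = 0.5768 N/mm
W = mg = 6.3 × 9.81 = 61.803 N
½kδ² − Wδ − Wh = 0 → δ = (W + √(W² + 2kWh))/k
δ = (61.803 + √(3819.6 + 5881.89))/0.5768 = (61.803 + 98.496)/0.5768 = 277.91 mm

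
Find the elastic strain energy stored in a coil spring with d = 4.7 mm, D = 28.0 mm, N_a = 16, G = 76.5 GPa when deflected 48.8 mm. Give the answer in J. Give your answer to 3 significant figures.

k = Gd⁴/(8D³N_a) = (76.5×10³)(4.7⁴)/(8·28.0³·16) = 13.285 N/mm
U = ½kδ² = 0.5 × 13.285 × 48.8² = 15819 N·mm = 15.819 J

15.8 J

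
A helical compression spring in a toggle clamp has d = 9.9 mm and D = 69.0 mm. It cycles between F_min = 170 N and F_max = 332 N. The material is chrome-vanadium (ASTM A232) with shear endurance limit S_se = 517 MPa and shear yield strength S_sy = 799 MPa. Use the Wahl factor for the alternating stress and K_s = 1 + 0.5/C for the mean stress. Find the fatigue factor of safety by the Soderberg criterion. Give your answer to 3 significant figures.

10.5

C = D/d = 69.0/9.9 = 6.9697; K_W = (4C−1)/(4C−4)+0.615/C = 1.2139; K_s = 1+0.5/C = 1.0717
F_a = (F_max−F_min)/2 = 81 N; F_m = (F_max+F_min)/2 = 251 N
τ_a = K_W·8F_aD/(πd³) = 1.2139 × 14.668 = 17.805 MPa
τ_m = K_s·8F_mD/(πd³) = 1.0717 × 45.452 = 48.713 MPa
Soderberg: 1/n_f = τ_a/S_se + τ_m/S_sy = 17.805/517 + 48.713/799 = 0.03444 + 0.06097 = 0.095407
n_f = 1/0.095407 = 10.48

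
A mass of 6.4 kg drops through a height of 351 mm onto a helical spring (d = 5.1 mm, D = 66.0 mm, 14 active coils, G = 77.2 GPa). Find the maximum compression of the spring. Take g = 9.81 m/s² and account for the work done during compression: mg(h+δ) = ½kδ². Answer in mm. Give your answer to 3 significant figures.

k = Gd⁴/(8D³N_a) = (77.2×10³)(5.1⁴)/(8·66.0³·14) = 1.622 N/mm
W = mg = 6.4 × 9.81 = 62.784 N
½kδ² − Wδ − Wh = 0 → δ = (W + √(W² + 2kWh))/k
δ = (62.784 + √(3941.8 + 71488.2))/1.622 = (62.784 + 274.65)/1.622 = 208.03 mm

208 mm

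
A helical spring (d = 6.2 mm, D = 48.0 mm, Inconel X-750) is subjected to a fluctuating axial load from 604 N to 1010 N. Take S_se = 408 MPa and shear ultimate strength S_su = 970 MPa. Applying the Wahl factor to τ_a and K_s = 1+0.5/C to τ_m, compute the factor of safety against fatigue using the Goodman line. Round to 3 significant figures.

1.32

C = D/d = 48.0/6.2 = 7.7419; K_W = (4C−1)/(4C−4)+0.615/C = 1.1907; K_s = 1+0.5/C = 1.0646
F_a = (F_max−F_min)/2 = 203 N; F_m = (F_max+F_min)/2 = 807 N
τ_a = K_W·8F_aD/(πd³) = 1.1907 × 104.11 = 123.96 MPa
τ_m = K_s·8F_mD/(πd³) = 1.0646 × 413.89 = 440.62 MPa
Goodman: 1/n_f = τ_a/S_se + τ_m/S_su = 123.96/408 + 440.62/970 = 0.30383 + 0.45424 = 0.75808
n_f = 1/0.75808 = 1.319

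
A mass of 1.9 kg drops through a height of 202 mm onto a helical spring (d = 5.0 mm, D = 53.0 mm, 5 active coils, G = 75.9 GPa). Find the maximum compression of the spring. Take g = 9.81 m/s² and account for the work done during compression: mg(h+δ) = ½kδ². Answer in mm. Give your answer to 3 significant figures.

33.2 mm

k = Gd⁴/(8D³N_a) = (75.9×10³)(5.0⁴)/(8·53.0³·5) = 7.9659 N/mm
W = mg = 1.9 × 9.81 = 18.639 N
½kδ² − Wδ − Wh = 0 → δ = (W + √(W² + 2kWh))/k
δ = (18.639 + √(347.41 + 59984.4))/7.9659 = (18.639 + 245.63)/7.9659 = 33.174 mm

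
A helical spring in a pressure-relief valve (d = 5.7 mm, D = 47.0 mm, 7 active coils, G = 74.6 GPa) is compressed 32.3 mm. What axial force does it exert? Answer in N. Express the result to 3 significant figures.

k = Gd⁴/(8D³N_a) = (74.6×10³)(5.7⁴)/(8·47.0³·7) = 13.544 N/mm
F = k·δ = 13.544 × 32.3 = 437.48 N

437 N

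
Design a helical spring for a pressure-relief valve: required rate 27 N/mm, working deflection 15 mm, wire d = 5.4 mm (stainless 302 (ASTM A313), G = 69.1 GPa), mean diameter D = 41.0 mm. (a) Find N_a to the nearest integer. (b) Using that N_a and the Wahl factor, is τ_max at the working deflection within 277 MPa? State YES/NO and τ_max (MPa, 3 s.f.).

N_a = Gd⁴/(8D³k) = (69.1×10³)(5.4⁴)/(8·41.0³·27) = 3.947 → N_a = 4
Actual rate k = Gd⁴/(8D³·4) = 26.641 N/mm
Working load F = kδ = 26.641·15 = 399.62 N
C = 41.0/5.4 = 7.5926; K_W = (4C−1)/(4C−4)+0.615/C = 1.1948
τ_max = K_W·8FD/(πd³) = 1.1948·264.96 = 316.57 MPa
τ_max > 277 MPa → exceeds allowable

(a) 4 coils; (b) NO, τ_max = 317 MPa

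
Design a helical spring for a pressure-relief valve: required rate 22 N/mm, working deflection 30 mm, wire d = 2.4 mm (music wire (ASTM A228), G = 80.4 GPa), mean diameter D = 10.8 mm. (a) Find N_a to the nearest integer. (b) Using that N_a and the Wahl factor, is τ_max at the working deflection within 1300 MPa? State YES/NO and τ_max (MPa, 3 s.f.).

N_a = Gd⁴/(8D³k) = (80.4×10³)(2.4⁴)/(8·10.8³·22) = 12.03 → N_a = 12
Actual rate k = Gd⁴/(8D³·12) = 22.058 N/mm
Working load F = kδ = 22.058·30 = 661.73 N
C = 10.8/2.4 = 4.5000; K_W = (4C−1)/(4C−4)+0.615/C = 1.3510
τ_max = K_W·8FD/(πd³) = 1.3510·1316.5 = 1778.5 MPa
τ_max > 1300 MPa → exceeds allowable

(a) 12 coils; (b) NO, τ_max = 1780 MPa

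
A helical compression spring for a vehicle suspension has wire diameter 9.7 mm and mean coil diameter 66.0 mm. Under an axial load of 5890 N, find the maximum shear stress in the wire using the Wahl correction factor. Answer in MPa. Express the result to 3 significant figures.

1320 MPa

Spring index C = D/d = 66.0/9.7 = 6.8041
K_W = (4C−1)/(4C−4) + 0.615/C = 26.216/23.216 + 0.0904 = 1.2196
τ₀ = 8FD/(πd³) = 8·5890·66.0/(π·9.7³) = 3.10992e+06/2867.2 = 1084.6 MPa
τ_max = K·τ₀ = 1.2196 × 1084.6 = 1322.8 MPa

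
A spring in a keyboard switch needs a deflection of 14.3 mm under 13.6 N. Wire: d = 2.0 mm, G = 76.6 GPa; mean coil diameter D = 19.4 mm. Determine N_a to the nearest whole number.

Required rate k = F/δ = 13.6/14.3 = 0.95105 N/mm
N_a = Gd⁴/(8D³k) = (76.6×10³ × 2.0⁴)/(8 × 19.4³ × 0.95105)
    = 1.2256e+06 / 55551.8 = 22.06 → 22 coils

22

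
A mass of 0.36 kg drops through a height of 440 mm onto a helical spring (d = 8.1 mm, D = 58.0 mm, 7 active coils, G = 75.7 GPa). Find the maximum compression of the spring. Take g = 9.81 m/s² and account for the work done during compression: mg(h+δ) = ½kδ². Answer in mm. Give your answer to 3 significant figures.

10.3 mm

k = Gd⁴/(8D³N_a) = (75.7×10³)(8.1⁴)/(8·58.0³·7) = 29.824 N/mm
W = mg = 0.36 × 9.81 = 3.5316 N
½kδ² − Wδ − Wh = 0 → δ = (W + √(W² + 2kWh))/k
δ = (3.5316 + √(12.472 + 92686.9))/29.824 = (3.5316 + 304.47)/29.824 = 10.327 mm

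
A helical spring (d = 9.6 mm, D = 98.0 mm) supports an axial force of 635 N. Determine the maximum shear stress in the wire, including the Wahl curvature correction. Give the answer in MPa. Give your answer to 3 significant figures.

204 MPa

Spring index C = D/d = 98.0/9.6 = 10.2083
K_W = (4C−1)/(4C−4) + 0.615/C = 39.833/36.833 + 0.0602 = 1.1417
τ₀ = 8FD/(πd³) = 8·635·98.0/(π·9.6³) = 497840/2779.5 = 179.11 MPa
τ_max = K·τ₀ = 1.1417 × 179.11 = 204.49 MPa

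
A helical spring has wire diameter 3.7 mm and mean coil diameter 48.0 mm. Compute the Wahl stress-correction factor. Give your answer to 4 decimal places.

1.1100

C = D/d = 48.0/3.7 = 12.9730
K_W = (4C−1)/(4C−4) + 0.615/C = 50.892/47.892 + 0.0474 = 1.1100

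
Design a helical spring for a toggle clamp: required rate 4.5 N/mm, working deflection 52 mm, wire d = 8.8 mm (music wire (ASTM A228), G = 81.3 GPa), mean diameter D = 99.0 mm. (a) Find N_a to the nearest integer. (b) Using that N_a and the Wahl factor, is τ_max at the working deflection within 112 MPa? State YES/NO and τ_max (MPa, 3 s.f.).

N_a = Gd⁴/(8D³k) = (81.3×10³)(8.8⁴)/(8·99.0³·4.5) = 13.96 → N_a = 14
Actual rate k = Gd⁴/(8D³·14) = 4.4864 N/mm
Working load F = kδ = 4.4864·52 = 233.29 N
C = 99.0/8.8 = 11.2500; K_W = (4C−1)/(4C−4)+0.615/C = 1.1278
τ_max = K_W·8FD/(πd³) = 1.1278·86.303 = 97.336 MPa
τ_max ≤ 112 MPa → acceptable

(a) 14 coils; (b) YES, τ_max = 97.3 MPa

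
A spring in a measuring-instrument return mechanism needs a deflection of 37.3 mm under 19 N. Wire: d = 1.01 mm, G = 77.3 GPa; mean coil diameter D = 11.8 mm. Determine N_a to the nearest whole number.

Required rate k = F/δ = 19/37.3 = 0.50938 N/mm
N_a = Gd⁴/(8D³k) = (77.3×10³ × 1.01⁴)/(8 × 11.8³ × 0.50938)
    = 80438.7 / 6695.47 = 12.01 → 12 coils

12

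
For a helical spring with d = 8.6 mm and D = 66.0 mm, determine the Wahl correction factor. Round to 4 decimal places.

C = D/d = 66.0/8.6 = 7.6744
K_W = (4C−1)/(4C−4) + 0.615/C = 29.698/26.698 + 0.0801 = 1.1925

1.1925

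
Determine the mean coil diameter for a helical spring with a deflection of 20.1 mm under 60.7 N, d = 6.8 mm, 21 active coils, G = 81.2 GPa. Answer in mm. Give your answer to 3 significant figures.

69.9 mm

Required rate k = F/δ = 60.7/20.1 = 3.0199 N/mm
D = (Gd⁴/(8N_a·k))^(1/3) = (81.2×10³·6.8⁴/(8·21·3.0199))^(1/3)
  = (342208)^(1/3) = 69.9461 mm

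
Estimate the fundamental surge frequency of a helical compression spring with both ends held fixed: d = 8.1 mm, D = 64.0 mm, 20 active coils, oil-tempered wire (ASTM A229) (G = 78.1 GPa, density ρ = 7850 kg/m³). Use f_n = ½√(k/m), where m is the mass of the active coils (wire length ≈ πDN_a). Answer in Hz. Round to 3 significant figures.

35.1 Hz

k = Gd⁴/(8D³N_a) = (78.1×10³)(8.1⁴)/(8·64.0³·20) = 8.0155 N/mm = 8015.5 N/m
Wire length L = πDN_a = π·64.0·20 = 4021.2 mm
m = ρ·(πd²/4)·L = 7850 × 51.53×10⁻⁶ m² × 4.0212 m = 1.6266 kg
f_n = ½√(k/m) = 0.5·√(8015.5/1.6266) = 0.5·√(4927.7) = 35.099 Hz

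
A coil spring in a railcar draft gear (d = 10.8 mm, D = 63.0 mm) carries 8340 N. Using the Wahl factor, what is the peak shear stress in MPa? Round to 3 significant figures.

Spring index C = D/d = 63.0/10.8 = 5.8333
K_W = (4C−1)/(4C−4) + 0.615/C = 22.333/19.333 + 0.1054 = 1.2606
τ₀ = 8FD/(πd³) = 8·8340·63.0/(π·10.8³) = 4.20336e+06/3957.5 = 1062.1 MPa
τ_max = K·τ₀ = 1.2606 × 1062.1 = 1338.9 MPa

1340 MPa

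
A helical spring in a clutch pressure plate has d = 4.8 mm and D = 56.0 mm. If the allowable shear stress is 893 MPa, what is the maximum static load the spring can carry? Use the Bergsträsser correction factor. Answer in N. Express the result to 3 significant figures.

C = D/d = 56.0/4.8 = 11.6667
K_B = (4C+2)/(4C−3) = 48.667/43.667 = 1.1145
τ_max = K·8FD/(πd³) → F_max = τ_allow·πd³/(8DK)
F_max = 893·π·4.8³/(8·56.0·1.1145) = 3.1026e+05/499.3 = 621.39 N

621 N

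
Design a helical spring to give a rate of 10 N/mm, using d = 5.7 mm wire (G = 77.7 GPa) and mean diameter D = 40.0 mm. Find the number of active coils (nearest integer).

16

N_a = Gd⁴/(8D³k) = (77.7×10³ × 5.7⁴)/(8 × 40.0³ × 10)
    = 8.20201e+07 / 5.12e+06 = 16.02 → 16 coils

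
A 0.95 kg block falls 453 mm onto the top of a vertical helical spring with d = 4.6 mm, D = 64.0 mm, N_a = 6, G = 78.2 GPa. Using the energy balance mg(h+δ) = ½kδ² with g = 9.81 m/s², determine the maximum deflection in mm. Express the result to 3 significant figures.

58.5 mm

k = Gd⁴/(8D³N_a) = (78.2×10³)(4.6⁴)/(8·64.0³·6) = 2.7826 N/mm
W = mg = 0.95 × 9.81 = 9.3195 N
½kδ² − Wδ − Wh = 0 → δ = (W + √(W² + 2kWh))/k
δ = (9.3195 + √(86.853 + 23495.1))/2.7826 = (9.3195 + 153.56)/2.7826 = 58.536 mm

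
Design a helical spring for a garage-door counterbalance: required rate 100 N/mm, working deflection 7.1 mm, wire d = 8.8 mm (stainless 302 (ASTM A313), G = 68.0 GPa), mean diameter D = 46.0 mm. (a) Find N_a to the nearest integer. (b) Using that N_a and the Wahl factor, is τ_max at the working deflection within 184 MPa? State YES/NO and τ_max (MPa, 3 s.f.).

N_a = Gd⁴/(8D³k) = (68.0×10³)(8.8⁴)/(8·46.0³·100) = 5.237 → N_a = 5
Actual rate k = Gd⁴/(8D³·5) = 104.74 N/mm
Working load F = kδ = 104.74·7.1 = 743.64 N
C = 46.0/8.8 = 5.2273; K_W = (4C−1)/(4C−4)+0.615/C = 1.2951
τ_max = K_W·8FD/(πd³) = 1.2951·127.82 = 165.54 MPa
τ_max ≤ 184 MPa → acceptable

(a) 5 coils; (b) YES, τ_max = 166 MPa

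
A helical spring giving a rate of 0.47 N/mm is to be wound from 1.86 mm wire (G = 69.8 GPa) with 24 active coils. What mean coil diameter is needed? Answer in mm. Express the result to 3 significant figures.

21.0 mm

D = (Gd⁴/(8N_a·k))^(1/3) = (69.8×10³·1.86⁴/(8·24·0.47))^(1/3)
  = (9257.81)^(1/3) = 20.9976 mm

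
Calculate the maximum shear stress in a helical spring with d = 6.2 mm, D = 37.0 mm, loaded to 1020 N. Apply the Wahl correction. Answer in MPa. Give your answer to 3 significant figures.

506 MPa

Spring index C = D/d = 37.0/6.2 = 5.9677
K_W = (4C−1)/(4C−4) + 0.615/C = 22.871/19.871 + 0.1031 = 1.2540
τ₀ = 8FD/(πd³) = 8·1020·37.0/(π·6.2³) = 301920/748.73 = 403.24 MPa
τ_max = K·τ₀ = 1.2540 × 403.24 = 505.68 MPa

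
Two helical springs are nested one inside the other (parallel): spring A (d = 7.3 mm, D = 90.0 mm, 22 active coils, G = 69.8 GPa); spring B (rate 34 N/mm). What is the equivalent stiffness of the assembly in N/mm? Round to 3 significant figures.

k_A = Gd⁴/(8D³N_a) = (69.8×10³)(7.3⁴)/(8·90.0³·22) = 1.5449 N/mm
Parallel: k_eq = 1.5449 + 34 = 35.545 N/mm

35.5 N/mm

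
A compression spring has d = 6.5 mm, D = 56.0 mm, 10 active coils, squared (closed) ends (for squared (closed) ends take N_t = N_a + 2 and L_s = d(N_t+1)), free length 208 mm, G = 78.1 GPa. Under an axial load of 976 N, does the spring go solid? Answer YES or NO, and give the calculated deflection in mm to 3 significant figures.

k = Gd⁴/(8D³N_a) = (78.1×10³)(6.5⁴)/(8·56.0³·10) = 9.9232 N/mm
N_t = 12; L_s = 6.5·13 = 84.5 mm; δ_solid = L₀ − L_s = 208 − 84.5 = 123.5 mm
δ = F/k = 976/9.9232 = 98.356 mm
δ < δ_solid → spring does not go solid

NO, δ = 98.4 mm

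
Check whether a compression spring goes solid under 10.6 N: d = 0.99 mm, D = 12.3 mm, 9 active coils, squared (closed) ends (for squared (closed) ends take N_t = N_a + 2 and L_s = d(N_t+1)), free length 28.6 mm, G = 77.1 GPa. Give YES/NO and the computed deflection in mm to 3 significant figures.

YES, δ = 19.2 mm

k = Gd⁴/(8D³N_a) = (77.1×10³)(0.99⁴)/(8·12.3³·9) = 0.55277 N/mm
N_t = 11; L_s = 0.99·12 = 11.88 mm; δ_solid = L₀ − L_s = 28.6 − 11.88 = 16.72 mm
δ = F/k = 10.6/0.55277 = 19.176 mm
δ ≥ δ_solid → spring goes solid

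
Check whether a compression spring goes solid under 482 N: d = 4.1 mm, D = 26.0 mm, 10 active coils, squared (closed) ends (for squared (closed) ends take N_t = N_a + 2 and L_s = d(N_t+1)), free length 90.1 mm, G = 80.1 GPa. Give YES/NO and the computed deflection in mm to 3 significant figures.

NO, δ = 29.9 mm

k = Gd⁴/(8D³N_a) = (80.1×10³)(4.1⁴)/(8·26.0³·10) = 16.097 N/mm
N_t = 12; L_s = 4.1·13 = 53.3 mm; δ_solid = L₀ − L_s = 90.1 − 53.3 = 36.8 mm
δ = F/k = 482/16.097 = 29.943 mm
δ < δ_solid → spring does not go solid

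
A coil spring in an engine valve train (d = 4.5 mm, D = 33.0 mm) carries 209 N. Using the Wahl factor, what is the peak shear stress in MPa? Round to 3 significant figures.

Spring index C = D/d = 33.0/4.5 = 7.3333
K_W = (4C−1)/(4C−4) + 0.615/C = 28.333/25.333 + 0.0839 = 1.2023
τ₀ = 8FD/(πd³) = 8·209·33.0/(π·4.5³) = 55176/286.28 = 192.74 MPa
τ_max = K·τ₀ = 1.2023 × 192.74 = 231.72 MPa

232 MPa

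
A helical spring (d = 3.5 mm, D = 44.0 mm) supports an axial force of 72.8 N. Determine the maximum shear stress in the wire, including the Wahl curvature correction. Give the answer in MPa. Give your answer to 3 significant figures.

Spring index C = D/d = 44.0/3.5 = 12.5714
K_W = (4C−1)/(4C−4) + 0.615/C = 49.286/46.286 + 0.0489 = 1.1137
τ₀ = 8FD/(πd³) = 8·72.8·44.0/(π·3.5³) = 25625.6/134.7 = 190.25 MPa
τ_max = K·τ₀ = 1.1137 × 190.25 = 211.89 MPa

212 MPa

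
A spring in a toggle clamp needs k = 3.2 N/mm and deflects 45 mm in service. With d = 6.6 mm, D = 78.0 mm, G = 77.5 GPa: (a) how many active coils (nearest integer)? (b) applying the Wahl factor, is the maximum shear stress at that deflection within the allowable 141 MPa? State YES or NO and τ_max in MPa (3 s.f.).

N_a = Gd⁴/(8D³k) = (77.5×10³)(6.6⁴)/(8·78.0³·3.2) = 12.1 → N_a = 12
Actual rate k = Gd⁴/(8D³·12) = 3.2279 N/mm
Working load F = kδ = 3.2279·45 = 145.26 N
C = 78.0/6.6 = 11.8182; K_W = (4C−1)/(4C−4)+0.615/C = 1.1214
τ_max = K_W·8FD/(πd³) = 1.1214·100.35 = 112.53 MPa
τ_max ≤ 141 MPa → acceptable

(a) 12 coils; (b) YES, τ_max = 113 MPa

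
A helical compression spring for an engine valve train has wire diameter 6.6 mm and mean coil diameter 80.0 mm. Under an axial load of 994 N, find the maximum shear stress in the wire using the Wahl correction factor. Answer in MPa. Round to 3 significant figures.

Spring index C = D/d = 80.0/6.6 = 12.1212
K_W = (4C−1)/(4C−4) + 0.615/C = 47.485/44.485 + 0.0507 = 1.1182
τ₀ = 8FD/(πd³) = 8·994·80.0/(π·6.6³) = 636160/903.2 = 704.34 MPa
τ_max = K·τ₀ = 1.1182 × 704.34 = 787.58 MPa

788 MPa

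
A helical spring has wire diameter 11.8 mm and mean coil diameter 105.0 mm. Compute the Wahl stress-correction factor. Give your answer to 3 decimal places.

1.164

C = D/d = 105.0/11.8 = 8.8983
K_W = (4C−1)/(4C−4) + 0.615/C = 34.593/31.593 + 0.0691 = 1.1641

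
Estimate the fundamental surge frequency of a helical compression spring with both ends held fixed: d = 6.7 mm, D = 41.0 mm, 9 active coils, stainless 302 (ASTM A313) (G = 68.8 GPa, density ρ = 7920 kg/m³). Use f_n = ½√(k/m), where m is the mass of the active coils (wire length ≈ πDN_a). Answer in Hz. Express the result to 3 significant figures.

k = Gd⁴/(8D³N_a) = (68.8×10³)(6.7⁴)/(8·41.0³·9) = 27.939 N/mm = 27939 N/m
Wire length L = πDN_a = π·41.0·9 = 1159.2 mm
m = ρ·(πd²/4)·L = 7920 × 35.257×10⁻⁶ m² × 1.1592 m = 0.3237 kg
f_n = ½√(k/m) = 0.5·√(27939/0.3237) = 0.5·√(86310) = 146.89 Hz

147 Hz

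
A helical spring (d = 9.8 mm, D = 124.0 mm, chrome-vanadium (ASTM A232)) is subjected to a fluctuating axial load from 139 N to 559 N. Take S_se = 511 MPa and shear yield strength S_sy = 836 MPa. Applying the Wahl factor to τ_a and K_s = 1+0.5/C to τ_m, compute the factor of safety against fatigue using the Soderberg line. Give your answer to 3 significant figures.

C = D/d = 124.0/9.8 = 12.6531; K_W = (4C−1)/(4C−4)+0.615/C = 1.1130; K_s = 1+0.5/C = 1.0395
F_a = (F_max−F_min)/2 = 210 N; F_m = (F_max+F_min)/2 = 349 N
τ_a = K_W·8F_aD/(πd³) = 1.1130 × 70.454 = 78.412 MPa
τ_m = K_s·8F_mD/(πd³) = 1.0395 × 117.09 = 121.71 MPa
Soderberg: 1/n_f = τ_a/S_se + τ_m/S_sy = 78.412/511 + 121.71/836 = 0.15345 + 0.14559 = 0.29904
n_f = 1/0.29904 = 3.344

3.34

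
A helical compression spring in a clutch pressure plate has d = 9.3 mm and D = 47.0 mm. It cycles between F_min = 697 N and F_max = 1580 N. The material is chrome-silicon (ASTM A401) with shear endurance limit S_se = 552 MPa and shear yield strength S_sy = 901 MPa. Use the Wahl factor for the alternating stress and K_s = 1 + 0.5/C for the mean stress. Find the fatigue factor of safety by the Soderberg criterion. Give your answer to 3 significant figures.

2.76

C = D/d = 47.0/9.3 = 5.0538; K_W = (4C−1)/(4C−4)+0.615/C = 1.3067; K_s = 1+0.5/C = 1.0989
F_a = (F_max−F_min)/2 = 441.5 N; F_m = (F_max+F_min)/2 = 1138.5 N
τ_a = K_W·8F_aD/(πd³) = 1.3067 × 65.693 = 85.842 MPa
τ_m = K_s·8F_mD/(πd³) = 1.0989 × 169.4 = 186.16 MPa
Soderberg: 1/n_f = τ_a/S_se + τ_m/S_sy = 85.842/552 + 186.16/901 = 0.15551 + 0.20662 = 0.36213
n_f = 1/0.36213 = 2.761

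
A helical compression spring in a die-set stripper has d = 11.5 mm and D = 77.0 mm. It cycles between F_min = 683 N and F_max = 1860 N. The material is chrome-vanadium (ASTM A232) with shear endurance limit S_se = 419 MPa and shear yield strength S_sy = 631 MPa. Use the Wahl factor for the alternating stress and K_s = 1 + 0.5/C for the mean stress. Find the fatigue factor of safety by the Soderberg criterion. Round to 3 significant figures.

2.00

C = D/d = 77.0/11.5 = 6.6957; K_W = (4C−1)/(4C−4)+0.615/C = 1.2235; K_s = 1+0.5/C = 1.0747
F_a = (F_max−F_min)/2 = 588.5 N; F_m = (F_max+F_min)/2 = 1271.5 N
τ_a = K_W·8F_aD/(πd³) = 1.2235 × 75.872 = 92.832 MPa
τ_m = K_s·8F_mD/(πd³) = 1.0747 × 163.93 = 176.17 MPa
Soderberg: 1/n_f = τ_a/S_se + τ_m/S_sy = 92.832/419 + 176.17/631 = 0.22156 + 0.27919 = 0.50075
n_f = 1/0.50075 = 1.997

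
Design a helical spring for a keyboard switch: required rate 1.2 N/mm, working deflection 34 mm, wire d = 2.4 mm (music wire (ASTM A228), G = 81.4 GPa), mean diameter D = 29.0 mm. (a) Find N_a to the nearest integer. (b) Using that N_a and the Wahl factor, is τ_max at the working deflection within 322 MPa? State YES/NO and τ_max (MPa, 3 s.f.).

(a) 12 coils; (b) YES, τ_max = 234 MPa

N_a = Gd⁴/(8D³k) = (81.4×10³)(2.4⁴)/(8·29.0³·1.2) = 11.53 → N_a = 12
Actual rate k = Gd⁴/(8D³·12) = 1.1535 N/mm
Working load F = kδ = 1.1535·34 = 39.218 N
C = 29.0/2.4 = 12.0833; K_W = (4C−1)/(4C−4)+0.615/C = 1.1186
τ_max = K_W·8FD/(πd³) = 1.1186·209.5 = 234.34 MPa
τ_max ≤ 322 MPa → acceptable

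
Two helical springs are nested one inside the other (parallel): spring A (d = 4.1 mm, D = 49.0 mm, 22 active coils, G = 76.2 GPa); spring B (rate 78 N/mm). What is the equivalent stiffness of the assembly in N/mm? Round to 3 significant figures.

79.0 N/mm

k_A = Gd⁴/(8D³N_a) = (76.2×10³)(4.1⁴)/(8·49.0³·22) = 1.0399 N/mm
Parallel: k_eq = 1.0399 + 78 = 79.04 N/mm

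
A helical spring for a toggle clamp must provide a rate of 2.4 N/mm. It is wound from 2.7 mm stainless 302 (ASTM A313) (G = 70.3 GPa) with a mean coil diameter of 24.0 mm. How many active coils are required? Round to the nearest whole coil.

14

N_a = Gd⁴/(8D³k) = (70.3×10³ × 2.7⁴)/(8 × 24.0³ × 2.4)
    = 3.73603e+06 / 265421 = 14.08 → 14 coils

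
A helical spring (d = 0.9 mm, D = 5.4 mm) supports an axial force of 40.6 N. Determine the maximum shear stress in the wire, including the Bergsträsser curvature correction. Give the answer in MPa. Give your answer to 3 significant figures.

948 MPa

Spring index C = D/d = 5.4/0.9 = 6.0000
K_B = (4C+2)/(4C−3) = 26.000/21.000 = 1.2381
τ₀ = 8FD/(πd³) = 8·40.6·5.4/(π·0.9³) = 1753.92/2.2902 = 765.83 MPa
τ_max = K·τ₀ = 1.2381 × 765.83 = 948.17 MPa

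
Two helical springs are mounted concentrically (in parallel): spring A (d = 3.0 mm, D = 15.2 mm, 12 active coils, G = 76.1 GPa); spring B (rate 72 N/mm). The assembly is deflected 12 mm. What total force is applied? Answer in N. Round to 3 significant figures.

k_A = Gd⁴/(8D³N_a) = (76.1×10³)(3.0⁴)/(8·15.2³·12) = 18.284 N/mm
Parallel: k_eq = 18.284 + 72 = 90.284 N/mm
F = k_eq·δ = 90.284·12 = 1083.4 N

1080 N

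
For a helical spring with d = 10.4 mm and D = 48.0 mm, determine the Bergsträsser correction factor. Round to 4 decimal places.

1.3234

C = D/d = 48.0/10.4 = 4.6154
K_B = (4C+2)/(4C−3) = 20.462/15.462 = 1.3234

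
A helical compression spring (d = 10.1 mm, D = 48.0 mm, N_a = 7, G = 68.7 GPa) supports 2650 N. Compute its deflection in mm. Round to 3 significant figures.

k = Gd⁴/(8D³N_a) = (68.7×10³)(10.1⁴)/(8·48.0³·7) = 115.43 N/mm
δ = F/k = 2650 / 115.43 = 22.957 mm

23.0 mm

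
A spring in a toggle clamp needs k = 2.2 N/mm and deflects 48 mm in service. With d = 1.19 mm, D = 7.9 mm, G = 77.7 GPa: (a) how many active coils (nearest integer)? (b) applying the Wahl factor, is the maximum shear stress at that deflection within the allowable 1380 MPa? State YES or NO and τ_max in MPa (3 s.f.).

N_a = Gd⁴/(8D³k) = (77.7×10³)(1.19⁴)/(8·7.9³·2.2) = 17.96 → N_a = 18
Actual rate k = Gd⁴/(8D³·18) = 2.1946 N/mm
Working load F = kδ = 2.1946·48 = 105.34 N
C = 7.9/1.19 = 6.6387; K_W = (4C−1)/(4C−4)+0.615/C = 1.2256
τ_max = K_W·8FD/(πd³) = 1.2256·1257.6 = 1541.3 MPa
τ_max > 1380 MPa → exceeds allowable

(a) 18 coils; (b) NO, τ_max = 1540 MPa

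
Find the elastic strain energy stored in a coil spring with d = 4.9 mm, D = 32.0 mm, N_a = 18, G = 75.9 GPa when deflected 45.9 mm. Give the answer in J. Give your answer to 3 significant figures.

k = Gd⁴/(8D³N_a) = (75.9×10³)(4.9⁴)/(8·32.0³·18) = 9.2729 N/mm
U = ½kδ² = 0.5 × 9.2729 × 45.9² = 9768.1 N·mm = 9.7681 J

9.77 J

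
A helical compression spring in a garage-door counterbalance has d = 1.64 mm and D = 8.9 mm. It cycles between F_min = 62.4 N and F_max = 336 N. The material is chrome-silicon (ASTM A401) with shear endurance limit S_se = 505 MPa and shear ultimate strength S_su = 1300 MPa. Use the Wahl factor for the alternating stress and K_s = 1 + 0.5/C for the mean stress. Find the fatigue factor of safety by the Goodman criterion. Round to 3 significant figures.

0.378

C = D/d = 8.9/1.64 = 5.4268; K_W = (4C−1)/(4C−4)+0.615/C = 1.2827; K_s = 1+0.5/C = 1.0921
F_a = (F_max−F_min)/2 = 136.8 N; F_m = (F_max+F_min)/2 = 199.2 N
τ_a = K_W·8F_aD/(πd³) = 1.2827 × 702.89 = 901.62 MPa
τ_m = K_s·8F_mD/(πd³) = 1.0921 × 1023.5 = 1117.8 MPa
Goodman: 1/n_f = τ_a/S_se + τ_m/S_su = 901.62/505 + 1117.8/1300 = 1.78540 + 0.85985 = 2.6452
n_f = 1/2.6452 = 0.378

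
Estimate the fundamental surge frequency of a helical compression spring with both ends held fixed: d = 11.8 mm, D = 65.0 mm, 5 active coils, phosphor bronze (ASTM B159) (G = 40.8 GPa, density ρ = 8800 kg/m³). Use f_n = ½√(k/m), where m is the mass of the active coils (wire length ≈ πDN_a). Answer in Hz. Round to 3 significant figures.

k = Gd⁴/(8D³N_a) = (40.8×10³)(11.8⁴)/(8·65.0³·5) = 72.009 N/mm = 72009 N/m
Wire length L = πDN_a = π·65.0·5 = 1021 mm
m = ρ·(πd²/4)·L = 8800 × 109.36×10⁻⁶ m² × 1.021 m = 0.98258 kg
f_n = ½√(k/m) = 0.5·√(72009/0.98258) = 0.5·√(73286) = 135.36 Hz

135 Hz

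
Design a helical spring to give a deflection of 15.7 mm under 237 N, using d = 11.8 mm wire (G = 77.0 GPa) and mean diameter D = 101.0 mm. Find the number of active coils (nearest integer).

Required rate k = F/δ = 237/15.7 = 15.096 N/mm
N_a = Gd⁴/(8D³k) = (77.0×10³ × 11.8⁴)/(8 × 101.0³ × 15.096)
    = 1.49286e+09 / 1.24424e+08 = 12 → 12 coils

12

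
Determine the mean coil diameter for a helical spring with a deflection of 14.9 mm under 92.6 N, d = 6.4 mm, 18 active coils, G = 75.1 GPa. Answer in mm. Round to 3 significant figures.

52.0 mm

Required rate k = F/δ = 92.6/14.9 = 6.2148 N/mm
D = (Gd⁴/(8N_a·k))^(1/3) = (75.1×10³·6.4⁴/(8·18·6.2148))^(1/3)
  = (140790)^(1/3) = 52.0225 mm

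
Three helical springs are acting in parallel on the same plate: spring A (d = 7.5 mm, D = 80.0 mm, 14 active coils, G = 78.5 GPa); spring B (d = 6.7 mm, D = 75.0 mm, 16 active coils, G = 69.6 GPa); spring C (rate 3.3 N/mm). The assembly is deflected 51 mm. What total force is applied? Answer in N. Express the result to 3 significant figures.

522 N

k_A = Gd⁴/(8D³N_a) = (78.5×10³)(7.5⁴)/(8·80.0³·14) = 4.3314 N/mm
k_B = Gd⁴/(8D³N_a) = (69.6×10³)(6.7⁴)/(8·75.0³·16) = 2.5973 N/mm
Parallel: k_eq = 4.3314 + 2.5973 + 3.3 = 10.229 N/mm
F = k_eq·δ = 10.229·51 = 521.66 N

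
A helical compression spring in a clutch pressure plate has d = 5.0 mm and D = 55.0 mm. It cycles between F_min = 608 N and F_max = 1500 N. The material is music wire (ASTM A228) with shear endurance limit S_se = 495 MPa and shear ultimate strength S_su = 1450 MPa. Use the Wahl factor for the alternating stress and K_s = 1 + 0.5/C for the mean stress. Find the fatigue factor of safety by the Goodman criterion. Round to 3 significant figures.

C = D/d = 55.0/5.0 = 11.0000; K_W = (4C−1)/(4C−4)+0.615/C = 1.1309; K_s = 1+0.5/C = 1.0455
F_a = (F_max−F_min)/2 = 446 N; F_m = (F_max+F_min)/2 = 1054 N
τ_a = K_W·8F_aD/(πd³) = 1.1309 × 499.72 = 565.14 MPa
τ_m = K_s·8F_mD/(πd³) = 1.0455 × 1181 = 1234.6 MPa
Goodman: 1/n_f = τ_a/S_se + τ_m/S_su = 565.14/495 + 1234.6/1450 = 1.14170 + 0.85147 = 1.9932
n_f = 1/1.9932 = 0.5017

0.502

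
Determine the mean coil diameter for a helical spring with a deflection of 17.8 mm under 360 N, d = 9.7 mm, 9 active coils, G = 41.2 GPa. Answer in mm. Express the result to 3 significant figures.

63.0 mm

Required rate k = F/δ = 360/17.8 = 20.225 N/mm
D = (Gd⁴/(8N_a·k))^(1/3) = (41.2×10³·9.7⁴/(8·9·20.225))^(1/3)
  = (250478)^(1/3) = 63.0362 mm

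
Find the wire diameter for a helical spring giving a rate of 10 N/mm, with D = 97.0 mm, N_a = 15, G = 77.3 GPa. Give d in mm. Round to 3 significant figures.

d = (8D³N_a·k / G)^(1/4) = (8·97.0³·15·10 / (77.3×10³))^0.25
  = (14168)^0.25 = 10.9101 mm

10.9 mm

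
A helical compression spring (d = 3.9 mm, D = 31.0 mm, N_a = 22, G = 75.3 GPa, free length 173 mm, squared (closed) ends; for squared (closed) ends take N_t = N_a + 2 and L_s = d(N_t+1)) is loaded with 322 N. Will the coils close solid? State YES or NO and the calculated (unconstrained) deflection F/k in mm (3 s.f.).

k = Gd⁴/(8D³N_a) = (75.3×10³)(3.9⁴)/(8·31.0³·22) = 3.3224 N/mm
N_t = 24; L_s = 3.9·25 = 97.5 mm; δ_solid = L₀ − L_s = 173 − 97.5 = 75.5 mm
δ = F/k = 322/3.3224 = 96.917 mm
δ ≥ δ_solid → spring goes solid

YES, δ = 96.9 mm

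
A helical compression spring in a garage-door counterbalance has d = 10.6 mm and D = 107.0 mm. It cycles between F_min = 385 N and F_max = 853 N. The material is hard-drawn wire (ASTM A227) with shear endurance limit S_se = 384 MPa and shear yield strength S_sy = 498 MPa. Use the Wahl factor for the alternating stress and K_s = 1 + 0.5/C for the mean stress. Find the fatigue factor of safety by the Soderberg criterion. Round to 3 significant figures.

C = D/d = 107.0/10.6 = 10.0943; K_W = (4C−1)/(4C−4)+0.615/C = 1.1434; K_s = 1+0.5/C = 1.0495
F_a = (F_max−F_min)/2 = 234 N; F_m = (F_max+F_min)/2 = 619 N
τ_a = K_W·8F_aD/(πd³) = 1.1434 × 53.533 = 61.209 MPa
τ_m = K_s·8F_mD/(πd³) = 1.0495 × 141.61 = 148.63 MPa
Soderberg: 1/n_f = τ_a/S_se + τ_m/S_sy = 61.209/384 + 148.63/498 = 0.15940 + 0.29844 = 0.45784
n_f = 1/0.45784 = 2.184

2.18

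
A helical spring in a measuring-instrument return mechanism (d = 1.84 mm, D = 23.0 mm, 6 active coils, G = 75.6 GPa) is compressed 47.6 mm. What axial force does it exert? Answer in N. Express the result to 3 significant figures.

k = Gd⁴/(8D³N_a) = (75.6×10³)(1.84⁴)/(8·23.0³·6) = 1.4838 N/mm
F = k·δ = 1.4838 × 47.6 = 70.628 N

70.6 N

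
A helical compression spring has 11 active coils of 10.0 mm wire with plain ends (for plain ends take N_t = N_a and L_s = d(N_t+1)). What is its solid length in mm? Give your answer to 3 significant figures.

120 mm

plain ends: N_t = N_a = 11
L_s = d·(N_t+1) = 10.0 × 12 = 120 mm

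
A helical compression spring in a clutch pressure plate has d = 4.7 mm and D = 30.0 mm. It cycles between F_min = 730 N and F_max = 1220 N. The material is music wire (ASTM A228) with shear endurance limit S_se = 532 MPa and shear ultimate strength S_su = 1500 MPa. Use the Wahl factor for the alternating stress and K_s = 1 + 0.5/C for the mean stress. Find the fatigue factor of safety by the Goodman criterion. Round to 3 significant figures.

C = D/d = 30.0/4.7 = 6.3830; K_W = (4C−1)/(4C−4)+0.615/C = 1.2357; K_s = 1+0.5/C = 1.0783
F_a = (F_max−F_min)/2 = 245 N; F_m = (F_max+F_min)/2 = 975 N
τ_a = K_W·8F_aD/(πd³) = 1.2357 × 180.27 = 222.76 MPa
τ_m = K_s·8F_mD/(πd³) = 1.0783 × 717.42 = 773.62 MPa
Goodman: 1/n_f = τ_a/S_se + τ_m/S_su = 222.76/532 + 773.62/1500 = 0.41872 + 0.51574 = 0.93447
n_f = 1/0.93447 = 1.07

1.07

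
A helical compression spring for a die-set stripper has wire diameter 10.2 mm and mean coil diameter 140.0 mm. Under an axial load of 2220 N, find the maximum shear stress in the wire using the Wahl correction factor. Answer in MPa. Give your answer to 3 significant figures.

823 MPa

Spring index C = D/d = 140.0/10.2 = 13.7255
K_W = (4C−1)/(4C−4) + 0.615/C = 53.902/50.902 + 0.0448 = 1.1037
τ₀ = 8FD/(πd³) = 8·2220·140.0/(π·10.2³) = 2.4864e+06/3333.9 = 745.8 MPa
τ_max = K·τ₀ = 1.1037 × 745.8 = 823.17 MPa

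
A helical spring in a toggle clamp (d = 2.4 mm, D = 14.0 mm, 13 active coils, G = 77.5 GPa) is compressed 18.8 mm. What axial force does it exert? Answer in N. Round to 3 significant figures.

169 N

k = Gd⁴/(8D³N_a) = (77.5×10³)(2.4⁴)/(8·14.0³·13) = 9.0101 N/mm
F = k·δ = 9.0101 × 18.8 = 169.39 N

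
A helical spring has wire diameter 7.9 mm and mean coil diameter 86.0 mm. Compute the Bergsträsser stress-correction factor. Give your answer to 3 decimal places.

C = D/d = 86.0/7.9 = 10.8861
K_B = (4C+2)/(4C−3) = 45.544/40.544 = 1.1233

1.123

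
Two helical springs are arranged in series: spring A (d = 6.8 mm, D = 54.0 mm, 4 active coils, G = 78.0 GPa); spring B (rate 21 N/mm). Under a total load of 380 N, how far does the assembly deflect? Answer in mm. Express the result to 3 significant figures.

k_A = Gd⁴/(8D³N_a) = (78.0×10³)(6.8⁴)/(8·54.0³·4) = 33.098 N/mm
Series: 1/k_eq = 1/33.098 + 1/21 = 0.077833; k_eq = 12.848 N/mm
δ = F/k_eq = 380/12.848 = 29.576 mm

29.6 mm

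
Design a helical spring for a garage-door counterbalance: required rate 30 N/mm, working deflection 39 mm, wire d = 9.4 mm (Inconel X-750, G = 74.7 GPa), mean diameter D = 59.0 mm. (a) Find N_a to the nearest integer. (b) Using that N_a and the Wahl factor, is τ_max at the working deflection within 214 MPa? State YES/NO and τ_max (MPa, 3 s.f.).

N_a = Gd⁴/(8D³k) = (74.7×10³)(9.4⁴)/(8·59.0³·30) = 11.83 → N_a = 12
Actual rate k = Gd⁴/(8D³·12) = 29.58 N/mm
Working load F = kδ = 29.58·39 = 1153.6 N
C = 59.0/9.4 = 6.2766; K_W = (4C−1)/(4C−4)+0.615/C = 1.2401
τ_max = K_W·8FD/(πd³) = 1.2401·208.68 = 258.79 MPa
τ_max > 214 MPa → exceeds allowable

(a) 12 coils; (b) NO, τ_max = 259 MPa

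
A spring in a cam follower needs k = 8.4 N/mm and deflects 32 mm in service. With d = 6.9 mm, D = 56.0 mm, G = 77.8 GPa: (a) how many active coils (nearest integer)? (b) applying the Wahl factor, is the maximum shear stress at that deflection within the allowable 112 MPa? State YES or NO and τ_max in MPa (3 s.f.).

N_a = Gd⁴/(8D³k) = (77.8×10³)(6.9⁴)/(8·56.0³·8.4) = 14.94 → N_a = 15
Actual rate k = Gd⁴/(8D³·15) = 8.3682 N/mm
Working load F = kδ = 8.3682·32 = 267.78 N
C = 56.0/6.9 = 8.1159; K_W = (4C−1)/(4C−4)+0.615/C = 1.1812
τ_max = K_W·8FD/(πd³) = 1.1812·116.24 = 137.3 MPa
τ_max > 112 MPa → exceeds allowable

(a) 15 coils; (b) NO, τ_max = 137 MPa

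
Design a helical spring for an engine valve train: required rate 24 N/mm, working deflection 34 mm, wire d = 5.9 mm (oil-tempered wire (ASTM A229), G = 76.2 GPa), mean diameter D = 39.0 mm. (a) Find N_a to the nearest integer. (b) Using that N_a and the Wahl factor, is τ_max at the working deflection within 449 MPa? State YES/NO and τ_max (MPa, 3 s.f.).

(a) 8 coils; (b) NO, τ_max = 491 MPa

N_a = Gd⁴/(8D³k) = (76.2×10³)(5.9⁴)/(8·39.0³·24) = 8.107 → N_a = 8
Actual rate k = Gd⁴/(8D³·8) = 24.321 N/mm
Working load F = kδ = 24.321·34 = 826.93 N
C = 39.0/5.9 = 6.6102; K_W = (4C−1)/(4C−4)+0.615/C = 1.2267
τ_max = K_W·8FD/(πd³) = 1.2267·399.87 = 490.53 MPa
τ_max > 449 MPa → exceeds allowable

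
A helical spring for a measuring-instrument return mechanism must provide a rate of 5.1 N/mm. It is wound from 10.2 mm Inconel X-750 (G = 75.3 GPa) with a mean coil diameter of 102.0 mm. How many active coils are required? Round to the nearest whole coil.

19

N_a = Gd⁴/(8D³k) = (75.3×10³ × 10.2⁴)/(8 × 102.0³ × 5.1)
    = 8.15071e+08 / 4.32973e+07 = 18.82 → 19 coils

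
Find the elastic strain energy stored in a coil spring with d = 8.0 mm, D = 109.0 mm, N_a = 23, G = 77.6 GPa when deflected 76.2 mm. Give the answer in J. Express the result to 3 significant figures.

k = Gd⁴/(8D³N_a) = (77.6×10³)(8.0⁴)/(8·109.0³·23) = 1.3339 N/mm
U = ½kδ² = 0.5 × 1.3339 × 76.2² = 3872.6 N·mm = 3.8726 J

3.87 J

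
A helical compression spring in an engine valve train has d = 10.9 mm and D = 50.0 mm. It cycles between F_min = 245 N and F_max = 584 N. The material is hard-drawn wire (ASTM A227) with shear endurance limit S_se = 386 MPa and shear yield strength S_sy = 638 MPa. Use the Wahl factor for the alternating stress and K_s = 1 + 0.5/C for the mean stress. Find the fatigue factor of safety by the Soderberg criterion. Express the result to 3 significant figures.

C = D/d = 50.0/10.9 = 4.5872; K_W = (4C−1)/(4C−4)+0.615/C = 1.3431; K_s = 1+0.5/C = 1.1090
F_a = (F_max−F_min)/2 = 169.5 N; F_m = (F_max+F_min)/2 = 414.5 N
τ_a = K_W·8F_aD/(πd³) = 1.3431 × 16.665 = 22.383 MPa
τ_m = K_s·8F_mD/(πd³) = 1.1090 × 40.753 = 45.195 MPa
Soderberg: 1/n_f = τ_a/S_se + τ_m/S_sy = 22.383/386 + 45.195/638 = 0.05799 + 0.07084 = 0.12883
n_f = 1/0.12883 = 7.762

7.76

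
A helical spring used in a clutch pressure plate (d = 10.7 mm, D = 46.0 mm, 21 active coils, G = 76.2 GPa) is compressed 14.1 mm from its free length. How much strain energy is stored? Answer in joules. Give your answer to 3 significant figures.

k = Gd⁴/(8D³N_a) = (76.2×10³)(10.7⁴)/(8·46.0³·21) = 61.081 N/mm
U = ½kδ² = 0.5 × 61.081 × 14.1² = 6071.8 N·mm = 6.0718 J

6.07 J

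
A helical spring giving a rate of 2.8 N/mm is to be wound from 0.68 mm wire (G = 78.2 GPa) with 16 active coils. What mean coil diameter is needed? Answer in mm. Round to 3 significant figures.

3.60 mm

D = (Gd⁴/(8N_a·k))^(1/3) = (78.2×10³·0.68⁴/(8·16·2.8))^(1/3)
  = (46.6524)^(1/3) = 3.5999 mm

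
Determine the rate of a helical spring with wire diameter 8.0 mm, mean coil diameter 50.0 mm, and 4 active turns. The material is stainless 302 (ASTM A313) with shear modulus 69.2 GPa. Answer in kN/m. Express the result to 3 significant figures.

k = Gd⁴/(8D³N_a) = (69.2×10³ × 8.0⁴) / (8 × 50.0³ × 4)
  = 2.83443e+08 / 4e+06 = 70.861 N/mm

70.9 kN/m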